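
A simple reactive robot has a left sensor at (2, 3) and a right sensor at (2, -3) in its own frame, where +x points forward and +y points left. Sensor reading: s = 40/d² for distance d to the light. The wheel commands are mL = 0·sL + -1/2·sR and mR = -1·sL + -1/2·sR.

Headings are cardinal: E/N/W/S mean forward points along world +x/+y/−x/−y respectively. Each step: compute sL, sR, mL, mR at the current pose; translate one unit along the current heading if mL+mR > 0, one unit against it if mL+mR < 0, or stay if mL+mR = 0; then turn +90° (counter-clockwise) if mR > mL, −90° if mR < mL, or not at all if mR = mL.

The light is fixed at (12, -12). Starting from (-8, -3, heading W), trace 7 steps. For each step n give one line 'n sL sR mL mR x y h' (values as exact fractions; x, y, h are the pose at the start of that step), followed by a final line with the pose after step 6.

0 1/13 10/157 -5/157 -222/2041 -8 -3 W
1 8/121 40/377 -20/377 -5436/45617 -7 -3 N
2 4/41 20/157 -10/157 -1038/6437 -7 -4 E
3 8/65 8/113 -4/113 -1164/7345 -8 -4 S
4 1/13 10/157 -5/157 -222/2041 -8 -3 W
5 8/121 40/377 -20/377 -5436/45617 -7 -3 N
6 4/41 20/157 -10/157 -1038/6437 -7 -4 E
final -8 -4 S

n=0: pose=(-8,-3,W); sL=1/13, sR=10/157; mL=-5/157, mR=-222/2041; mL+mR=-287/2041 → advance -1; mR−mL=-1/13 → turn -1·90°
n=1: pose=(-7,-3,N); sL=8/121, sR=40/377; mL=-20/377, mR=-5436/45617; mL+mR=-7856/45617 → advance -1; mR−mL=-8/121 → turn -1·90°
n=2: pose=(-7,-4,E); sL=4/41, sR=20/157; mL=-10/157, mR=-1038/6437; mL+mR=-1448/6437 → advance -1; mR−mL=-4/41 → turn -1·90°
n=3: pose=(-8,-4,S); sL=8/65, sR=8/113; mL=-4/113, mR=-1164/7345; mL+mR=-1424/7345 → advance -1; mR−mL=-8/65 → turn -1·90°
n=4: pose=(-8,-3,W); sL=1/13, sR=10/157; mL=-5/157, mR=-222/2041; mL+mR=-287/2041 → advance -1; mR−mL=-1/13 → turn -1·90°
n=5: pose=(-7,-3,N); sL=8/121, sR=40/377; mL=-20/377, mR=-5436/45617; mL+mR=-7856/45617 → advance -1; mR−mL=-8/121 → turn -1·90°
n=6: pose=(-7,-4,E); sL=4/41, sR=20/157; mL=-10/157, mR=-1038/6437; mL+mR=-1448/6437 → advance -1; mR−mL=-4/41 → turn -1·90°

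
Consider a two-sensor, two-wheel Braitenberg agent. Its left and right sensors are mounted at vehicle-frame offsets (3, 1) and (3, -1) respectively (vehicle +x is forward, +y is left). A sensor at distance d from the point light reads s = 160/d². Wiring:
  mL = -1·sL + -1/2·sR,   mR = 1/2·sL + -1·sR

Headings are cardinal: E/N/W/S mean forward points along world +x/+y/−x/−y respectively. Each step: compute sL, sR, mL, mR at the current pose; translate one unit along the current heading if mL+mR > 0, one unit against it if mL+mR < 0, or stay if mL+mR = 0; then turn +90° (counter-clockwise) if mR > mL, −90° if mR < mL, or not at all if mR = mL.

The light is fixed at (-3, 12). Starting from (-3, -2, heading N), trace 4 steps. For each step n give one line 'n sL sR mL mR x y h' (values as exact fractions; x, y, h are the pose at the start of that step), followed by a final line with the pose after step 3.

0 80/61 80/61 -120/61 -40/61 -3 -2 N
1 32/53 32/41 -2160/2173 -1040/2173 -3 -3 W
2 20/41 40/81 -2440/3321 -830/3321 -2 -3 S
3 32/37 160/241 -10672/8917 -2064/8917 -2 -2 E
final -3 -2 N

n=0: pose=(-3,-2,N); sL=80/61, sR=80/61; mL=-120/61, mR=-40/61; mL+mR=-160/61 → advance -1; mR−mL=80/61 → turn +1·90°
n=1: pose=(-3,-3,W); sL=32/53, sR=32/41; mL=-2160/2173, mR=-1040/2173; mL+mR=-3200/2173 → advance -1; mR−mL=1120/2173 → turn +1·90°
n=2: pose=(-2,-3,S); sL=20/41, sR=40/81; mL=-2440/3321, mR=-830/3321; mL+mR=-1090/1107 → advance -1; mR−mL=1610/3321 → turn +1·90°
n=3: pose=(-2,-2,E); sL=32/37, sR=160/241; mL=-10672/8917, mR=-2064/8917; mL+mR=-12736/8917 → advance -1; mR−mL=8608/8917 → turn +1·90°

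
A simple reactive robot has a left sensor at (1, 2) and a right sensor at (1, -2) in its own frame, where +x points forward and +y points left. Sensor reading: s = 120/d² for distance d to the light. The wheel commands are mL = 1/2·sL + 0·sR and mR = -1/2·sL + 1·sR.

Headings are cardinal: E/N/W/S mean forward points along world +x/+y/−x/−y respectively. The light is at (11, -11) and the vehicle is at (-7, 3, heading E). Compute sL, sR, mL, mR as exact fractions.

24/109 120/433 12/109 7884/47197

left sensor world pos  = (-6, 5); dL² = 545
right sensor world pos = (-6, 1); dR² = 433
sL = 120/545 = 24/109
sR = 120/433 = 120/433
mL = 1/2·sL + 0·sR = 12/109
mR = -1/2·sL + 1·sR = 7884/47197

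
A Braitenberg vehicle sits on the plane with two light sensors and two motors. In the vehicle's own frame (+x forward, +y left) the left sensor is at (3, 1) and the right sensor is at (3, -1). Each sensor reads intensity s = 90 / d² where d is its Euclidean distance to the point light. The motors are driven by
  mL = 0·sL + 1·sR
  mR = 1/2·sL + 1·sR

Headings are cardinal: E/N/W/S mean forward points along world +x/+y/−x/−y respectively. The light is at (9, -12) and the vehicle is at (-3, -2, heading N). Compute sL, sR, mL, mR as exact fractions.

left sensor world pos  = (-4, 1); dL² = 338
right sensor world pos = (-2, 1); dR² = 290
sL = 90/338 = 45/169
sR = 90/290 = 9/29
mL = 0·sL + 1·sR = 9/29
mR = 1/2·sL + 1·sR = 4347/9802

45/169 9/29 9/29 4347/9802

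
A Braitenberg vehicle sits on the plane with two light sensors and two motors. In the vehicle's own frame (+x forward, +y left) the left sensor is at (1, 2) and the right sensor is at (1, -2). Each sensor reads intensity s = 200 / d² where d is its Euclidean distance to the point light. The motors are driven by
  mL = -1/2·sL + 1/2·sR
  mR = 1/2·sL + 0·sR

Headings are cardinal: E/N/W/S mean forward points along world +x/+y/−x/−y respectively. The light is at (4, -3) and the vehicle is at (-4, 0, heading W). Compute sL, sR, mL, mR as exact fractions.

left sensor world pos  = (-5, -2); dL² = 82
right sensor world pos = (-5, 2); dR² = 106
sL = 200/82 = 100/41
sR = 200/106 = 100/53
mL = -1/2·sL + 1/2·sR = -600/2173
mR = 1/2·sL + 0·sR = 50/41

100/41 100/53 -600/2173 50/41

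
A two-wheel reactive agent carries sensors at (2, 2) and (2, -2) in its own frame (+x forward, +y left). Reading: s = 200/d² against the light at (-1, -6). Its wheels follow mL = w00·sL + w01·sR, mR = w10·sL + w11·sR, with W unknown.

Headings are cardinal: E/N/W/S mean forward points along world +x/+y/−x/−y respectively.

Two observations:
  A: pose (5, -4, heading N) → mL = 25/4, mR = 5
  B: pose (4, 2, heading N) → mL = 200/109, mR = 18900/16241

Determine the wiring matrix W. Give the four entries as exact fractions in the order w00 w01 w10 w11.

1 0 1 -1/2

obs A: pose=(5,-4,N) → sL=25/4, sR=5/2, mL=25/4, mR=5
obs B: pose=(4,2,N) → sL=200/109, sR=200/149, mL=200/109, mR=18900/16241
sensor matrix S = [[25/4, 5/2], [200/109, 200/149]]; det S = 61750/16241
solve [mL_A; mL_B] = S·[w00; w01] and [mR_A; mR_B] = S·[w10; w11]:
  w00 = 1, w01 = 0, w10 = 1, w11 = -1/2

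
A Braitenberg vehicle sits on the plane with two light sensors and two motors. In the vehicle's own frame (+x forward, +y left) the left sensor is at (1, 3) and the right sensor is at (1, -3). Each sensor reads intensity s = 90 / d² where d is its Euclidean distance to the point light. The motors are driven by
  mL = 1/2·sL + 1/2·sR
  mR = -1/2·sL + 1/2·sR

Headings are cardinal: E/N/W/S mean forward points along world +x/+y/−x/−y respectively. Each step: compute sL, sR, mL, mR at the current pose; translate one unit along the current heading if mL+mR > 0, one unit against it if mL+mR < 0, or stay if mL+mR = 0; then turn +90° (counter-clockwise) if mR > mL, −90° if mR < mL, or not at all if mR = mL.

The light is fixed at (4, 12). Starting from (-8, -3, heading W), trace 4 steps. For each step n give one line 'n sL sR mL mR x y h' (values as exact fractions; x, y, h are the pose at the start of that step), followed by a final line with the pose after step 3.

n=0: pose=(-8,-3,W); sL=90/493, sR=90/313; mL=36270/154309, mR=8100/154309; mL+mR=90/313 → advance +1; mR−mL=-90/493 → turn -1·90°
n=1: pose=(-9,-3,N); sL=45/226, sR=45/148; mL=8415/33448, mR=1755/33448; mL+mR=45/148 → advance +1; mR−mL=-45/226 → turn -1·90°
n=2: pose=(-9,-2,E); sL=18/53, sR=90/433; mL=6282/22949, mR=-1512/22949; mL+mR=90/433 → advance +1; mR−mL=-18/53 → turn -1·90°
n=3: pose=(-8,-2,S); sL=5/17, sR=1/5; mL=21/85, mR=-4/85; mL+mR=1/5 → advance +1; mR−mL=-5/17 → turn -1·90°

0 90/493 90/313 36270/154309 8100/154309 -8 -3 W
1 45/226 45/148 8415/33448 1755/33448 -9 -3 N
2 18/53 90/433 6282/22949 -1512/22949 -9 -2 E
3 5/17 1/5 21/85 -4/85 -8 -2 S
final -8 -3 W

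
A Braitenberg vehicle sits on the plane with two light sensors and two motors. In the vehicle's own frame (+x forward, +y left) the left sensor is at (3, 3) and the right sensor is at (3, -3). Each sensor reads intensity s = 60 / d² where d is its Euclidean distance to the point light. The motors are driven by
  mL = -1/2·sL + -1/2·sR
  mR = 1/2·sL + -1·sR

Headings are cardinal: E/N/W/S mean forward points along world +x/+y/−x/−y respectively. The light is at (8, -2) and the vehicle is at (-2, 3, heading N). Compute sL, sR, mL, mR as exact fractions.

left sensor world pos  = (-5, 6); dL² = 233
right sensor world pos = (1, 6); dR² = 113
sL = 60/233 = 60/233
sR = 60/113 = 60/113
mL = -1/2·sL + -1/2·sR = -10380/26329
mR = 1/2·sL + -1·sR = -10590/26329

60/233 60/113 -10380/26329 -10590/26329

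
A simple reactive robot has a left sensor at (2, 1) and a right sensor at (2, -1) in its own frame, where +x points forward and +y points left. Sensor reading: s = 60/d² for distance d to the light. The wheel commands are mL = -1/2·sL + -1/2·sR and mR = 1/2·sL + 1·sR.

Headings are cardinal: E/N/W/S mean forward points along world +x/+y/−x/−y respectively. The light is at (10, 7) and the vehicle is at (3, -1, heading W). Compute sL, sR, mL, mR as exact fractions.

left sensor world pos  = (1, -2); dL² = 162
right sensor world pos = (1, 0); dR² = 130
sL = 60/162 = 10/27
sR = 60/130 = 6/13
mL = -1/2·sL + -1/2·sR = -146/351
mR = 1/2·sL + 1·sR = 227/351

10/27 6/13 -146/351 227/351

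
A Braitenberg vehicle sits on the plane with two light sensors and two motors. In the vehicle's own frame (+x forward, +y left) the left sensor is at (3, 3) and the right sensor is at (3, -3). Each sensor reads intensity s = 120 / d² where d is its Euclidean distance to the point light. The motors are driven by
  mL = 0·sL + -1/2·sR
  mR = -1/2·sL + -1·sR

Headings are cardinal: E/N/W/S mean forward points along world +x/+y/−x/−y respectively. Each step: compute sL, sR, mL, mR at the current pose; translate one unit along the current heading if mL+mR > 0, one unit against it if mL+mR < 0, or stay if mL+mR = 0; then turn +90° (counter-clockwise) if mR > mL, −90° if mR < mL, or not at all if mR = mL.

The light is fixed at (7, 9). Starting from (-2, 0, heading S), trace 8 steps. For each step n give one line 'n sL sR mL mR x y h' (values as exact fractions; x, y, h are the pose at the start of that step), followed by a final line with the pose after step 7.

n=0: pose=(-2,0,S); sL=2/3, sR=5/12; mL=-5/24, mR=-3/4; mL+mR=-23/24 → advance -1; mR−mL=-13/24 → turn -1·90°
n=1: pose=(-2,1,W); sL=24/53, sR=120/169; mL=-60/169, mR=-8388/8957; mL+mR=-11568/8957 → advance -1; mR−mL=-5208/8957 → turn -1·90°
n=2: pose=(-1,1,N); sL=60/73, sR=12/5; mL=-6/5, mR=-1026/365; mL+mR=-1464/365 → advance -1; mR−mL=-588/365 → turn -1·90°
n=3: pose=(-1,0,E); sL=120/61, sR=120/169; mL=-60/169, mR=-17460/10309; mL+mR=-21120/10309 → advance -1; mR−mL=-13800/10309 → turn -1·90°
n=4: pose=(-2,0,S); sL=2/3, sR=5/12; mL=-5/24, mR=-3/4; mL+mR=-23/24 → advance -1; mR−mL=-13/24 → turn -1·90°
n=5: pose=(-2,1,W); sL=24/53, sR=120/169; mL=-60/169, mR=-8388/8957; mL+mR=-11568/8957 → advance -1; mR−mL=-5208/8957 → turn -1·90°
n=6: pose=(-1,1,N); sL=60/73, sR=12/5; mL=-6/5, mR=-1026/365; mL+mR=-1464/365 → advance -1; mR−mL=-588/365 → turn -1·90°
n=7: pose=(-1,0,E); sL=120/61, sR=120/169; mL=-60/169, mR=-17460/10309; mL+mR=-21120/10309 → advance -1; mR−mL=-13800/10309 → turn -1·90°

0 2/3 5/12 -5/24 -3/4 -2 0 S
1 24/53 120/169 -60/169 -8388/8957 -2 1 W
2 60/73 12/5 -6/5 -1026/365 -1 1 N
3 120/61 120/169 -60/169 -17460/10309 -1 0 E
4 2/3 5/12 -5/24 -3/4 -2 0 S
5 24/53 120/169 -60/169 -8388/8957 -2 1 W
6 60/73 12/5 -6/5 -1026/365 -1 1 N
7 120/61 120/169 -60/169 -17460/10309 -1 0 E
final -2 0 S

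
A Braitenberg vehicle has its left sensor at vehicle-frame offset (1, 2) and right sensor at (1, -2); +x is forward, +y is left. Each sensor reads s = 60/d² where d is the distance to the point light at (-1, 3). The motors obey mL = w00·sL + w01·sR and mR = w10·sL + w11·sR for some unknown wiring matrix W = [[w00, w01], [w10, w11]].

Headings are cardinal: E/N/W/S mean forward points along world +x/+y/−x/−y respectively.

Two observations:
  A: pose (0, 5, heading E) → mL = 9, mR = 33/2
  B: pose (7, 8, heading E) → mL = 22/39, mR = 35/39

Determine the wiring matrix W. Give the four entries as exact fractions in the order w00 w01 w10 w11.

obs A: pose=(0,5,E) → sL=3, sR=15, mL=9, mR=33/2
obs B: pose=(7,8,E) → sL=6/13, sR=2/3, mL=22/39, mR=35/39
sensor matrix S = [[3, 15], [6/13, 2/3]]; det S = -64/13
solve [mL_A; mL_B] = S·[w00; w01] and [mR_A; mR_B] = S·[w10; w11]:
  w00 = 1/2, w01 = 1/2, w10 = 1/2, w11 = 1

1/2 1/2 1/2 1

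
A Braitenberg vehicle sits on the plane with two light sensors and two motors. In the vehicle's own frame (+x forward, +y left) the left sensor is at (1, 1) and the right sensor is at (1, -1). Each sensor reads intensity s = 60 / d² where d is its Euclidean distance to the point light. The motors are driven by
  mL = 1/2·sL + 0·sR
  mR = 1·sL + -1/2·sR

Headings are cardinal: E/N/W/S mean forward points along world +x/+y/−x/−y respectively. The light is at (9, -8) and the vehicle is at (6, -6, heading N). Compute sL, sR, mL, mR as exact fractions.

left sensor world pos  = (5, -5); dL² = 25
right sensor world pos = (7, -5); dR² = 13
sL = 60/25 = 12/5
sR = 60/13 = 60/13
mL = 1/2·sL + 0·sR = 6/5
mR = 1·sL + -1/2·sR = 6/65

12/5 60/13 6/5 6/65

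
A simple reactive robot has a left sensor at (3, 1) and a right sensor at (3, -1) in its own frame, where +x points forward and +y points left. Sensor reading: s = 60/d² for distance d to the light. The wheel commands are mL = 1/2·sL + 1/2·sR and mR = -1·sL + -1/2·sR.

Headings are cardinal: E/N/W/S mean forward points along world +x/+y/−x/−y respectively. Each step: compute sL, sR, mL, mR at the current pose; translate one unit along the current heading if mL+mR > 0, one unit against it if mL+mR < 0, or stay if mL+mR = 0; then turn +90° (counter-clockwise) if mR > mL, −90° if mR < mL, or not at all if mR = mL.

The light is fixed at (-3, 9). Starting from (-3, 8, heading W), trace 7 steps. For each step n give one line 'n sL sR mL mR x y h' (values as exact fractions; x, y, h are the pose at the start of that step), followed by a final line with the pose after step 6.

0 60/13 20/3 220/39 -310/39 -3 8 W
1 15 15/2 45/4 -75/4 -2 8 N
2 60/17 12/5 252/85 -402/85 -2 7 E
3 30/13 30/13 30/13 -45/13 -3 7 S
4 60/13 20/3 220/39 -310/39 -3 8 W
5 15 15/2 45/4 -75/4 -2 8 N
6 60/17 12/5 252/85 -402/85 -2 7 E
final -3 7 S

n=0: pose=(-3,8,W); sL=60/13, sR=20/3; mL=220/39, mR=-310/39; mL+mR=-30/13 → advance -1; mR−mL=-530/39 → turn -1·90°
n=1: pose=(-2,8,N); sL=15, sR=15/2; mL=45/4, mR=-75/4; mL+mR=-15/2 → advance -1; mR−mL=-30 → turn -1·90°
n=2: pose=(-2,7,E); sL=60/17, sR=12/5; mL=252/85, mR=-402/85; mL+mR=-30/17 → advance -1; mR−mL=-654/85 → turn -1·90°
n=3: pose=(-3,7,S); sL=30/13, sR=30/13; mL=30/13, mR=-45/13; mL+mR=-15/13 → advance -1; mR−mL=-75/13 → turn -1·90°
n=4: pose=(-3,8,W); sL=60/13, sR=20/3; mL=220/39, mR=-310/39; mL+mR=-30/13 → advance -1; mR−mL=-530/39 → turn -1·90°
n=5: pose=(-2,8,N); sL=15, sR=15/2; mL=45/4, mR=-75/4; mL+mR=-15/2 → advance -1; mR−mL=-30 → turn -1·90°
n=6: pose=(-2,7,E); sL=60/17, sR=12/5; mL=252/85, mR=-402/85; mL+mR=-30/17 → advance -1; mR−mL=-654/85 → turn -1·90°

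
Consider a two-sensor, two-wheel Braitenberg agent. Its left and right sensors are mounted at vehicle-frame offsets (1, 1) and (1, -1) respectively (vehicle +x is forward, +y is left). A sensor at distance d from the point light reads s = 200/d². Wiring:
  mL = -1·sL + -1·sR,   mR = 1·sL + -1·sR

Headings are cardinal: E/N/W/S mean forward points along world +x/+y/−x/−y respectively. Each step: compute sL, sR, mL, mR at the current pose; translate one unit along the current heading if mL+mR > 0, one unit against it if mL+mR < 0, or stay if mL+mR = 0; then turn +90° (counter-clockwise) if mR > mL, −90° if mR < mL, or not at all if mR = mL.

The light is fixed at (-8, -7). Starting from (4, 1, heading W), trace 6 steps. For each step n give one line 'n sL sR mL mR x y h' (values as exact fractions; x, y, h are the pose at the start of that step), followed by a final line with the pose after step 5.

0 20/17 100/101 -3720/1717 320/1717 4 1 W
1 40/49 200/193 -17520/9457 -2080/9457 5 1 S
2 25/37 10/13 -695/481 -45/481 5 2 E
3 200/221 200/269 -98000/59449 9600/59449 4 2 N
4 20/17 100/101 -3720/1717 320/1717 4 1 W
5 40/49 200/193 -17520/9457 -2080/9457 5 1 S
final 5 2 E

n=0: pose=(4,1,W); sL=20/17, sR=100/101; mL=-3720/1717, mR=320/1717; mL+mR=-200/101 → advance -1; mR−mL=40/17 → turn +1·90°
n=1: pose=(5,1,S); sL=40/49, sR=200/193; mL=-17520/9457, mR=-2080/9457; mL+mR=-400/193 → advance -1; mR−mL=80/49 → turn +1·90°
n=2: pose=(5,2,E); sL=25/37, sR=10/13; mL=-695/481, mR=-45/481; mL+mR=-20/13 → advance -1; mR−mL=50/37 → turn +1·90°
n=3: pose=(4,2,N); sL=200/221, sR=200/269; mL=-98000/59449, mR=9600/59449; mL+mR=-400/269 → advance -1; mR−mL=400/221 → turn +1·90°
n=4: pose=(4,1,W); sL=20/17, sR=100/101; mL=-3720/1717, mR=320/1717; mL+mR=-200/101 → advance -1; mR−mL=40/17 → turn +1·90°
n=5: pose=(5,1,S); sL=40/49, sR=200/193; mL=-17520/9457, mR=-2080/9457; mL+mR=-400/193 → advance -1; mR−mL=80/49 → turn +1·90°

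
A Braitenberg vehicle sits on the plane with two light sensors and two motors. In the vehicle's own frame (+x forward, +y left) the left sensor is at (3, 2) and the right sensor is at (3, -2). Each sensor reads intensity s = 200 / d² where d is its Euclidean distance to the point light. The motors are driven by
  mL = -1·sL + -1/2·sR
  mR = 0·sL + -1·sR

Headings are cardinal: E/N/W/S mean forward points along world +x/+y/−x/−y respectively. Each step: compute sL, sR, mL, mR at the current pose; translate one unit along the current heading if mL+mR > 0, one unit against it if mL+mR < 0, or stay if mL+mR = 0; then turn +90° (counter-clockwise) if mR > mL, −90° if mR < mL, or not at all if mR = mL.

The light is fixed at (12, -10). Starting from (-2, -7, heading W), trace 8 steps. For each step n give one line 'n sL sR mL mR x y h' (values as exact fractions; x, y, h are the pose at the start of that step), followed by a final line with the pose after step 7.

0 20/29 100/157 -4590/4553 -100/157 -2 -7 W
1 200/121 8/9 -2284/1089 -8/9 -1 -7 S
2 25/17 25/13 -1075/442 -25/13 -1 -6 E
3 40/61 200/193 -13820/11773 -200/193 -2 -6 N
4 20/29 100/157 -4590/4553 -100/157 -2 -7 W
5 200/121 8/9 -2284/1089 -8/9 -1 -7 S
6 25/17 25/13 -1075/442 -25/13 -1 -6 E
7 40/61 200/193 -13820/11773 -200/193 -2 -6 N
final -2 -7 W

n=0: pose=(-2,-7,W); sL=20/29, sR=100/157; mL=-4590/4553, mR=-100/157; mL+mR=-7490/4553 → advance -1; mR−mL=1690/4553 → turn +1·90°
n=1: pose=(-1,-7,S); sL=200/121, sR=8/9; mL=-2284/1089, mR=-8/9; mL+mR=-1084/363 → advance -1; mR−mL=1316/1089 → turn +1·90°
n=2: pose=(-1,-6,E); sL=25/17, sR=25/13; mL=-1075/442, mR=-25/13; mL+mR=-1925/442 → advance -1; mR−mL=225/442 → turn +1·90°
n=3: pose=(-2,-6,N); sL=40/61, sR=200/193; mL=-13820/11773, mR=-200/193; mL+mR=-26020/11773 → advance -1; mR−mL=1620/11773 → turn +1·90°
n=4: pose=(-2,-7,W); sL=20/29, sR=100/157; mL=-4590/4553, mR=-100/157; mL+mR=-7490/4553 → advance -1; mR−mL=1690/4553 → turn +1·90°
n=5: pose=(-1,-7,S); sL=200/121, sR=8/9; mL=-2284/1089, mR=-8/9; mL+mR=-1084/363 → advance -1; mR−mL=1316/1089 → turn +1·90°
n=6: pose=(-1,-6,E); sL=25/17, sR=25/13; mL=-1075/442, mR=-25/13; mL+mR=-1925/442 → advance -1; mR−mL=225/442 → turn +1·90°
n=7: pose=(-2,-6,N); sL=40/61, sR=200/193; mL=-13820/11773, mR=-200/193; mL+mR=-26020/11773 → advance -1; mR−mL=1620/11773 → turn +1·90°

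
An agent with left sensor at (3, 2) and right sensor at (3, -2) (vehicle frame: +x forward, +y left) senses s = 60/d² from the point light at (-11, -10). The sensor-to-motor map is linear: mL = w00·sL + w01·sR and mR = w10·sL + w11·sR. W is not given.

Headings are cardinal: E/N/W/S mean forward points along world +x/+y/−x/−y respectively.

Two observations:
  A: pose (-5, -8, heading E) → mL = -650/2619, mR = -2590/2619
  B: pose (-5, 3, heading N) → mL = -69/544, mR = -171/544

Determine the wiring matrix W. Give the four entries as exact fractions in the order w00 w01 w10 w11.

-1 1/2 -1 -1/2

obs A: pose=(-5,-8,E) → sL=60/97, sR=20/27, mL=-650/2619, mR=-2590/2619
obs B: pose=(-5,3,N) → sL=15/68, sR=3/16, mL=-69/544, mR=-171/544
sensor matrix S = [[60/97, 20/27], [15/68, 3/16]]; det S = -2815/59364
solve [mL_A; mL_B] = S·[w00; w01] and [mR_A; mR_B] = S·[w10; w11]:
  w00 = -1, w01 = 1/2, w10 = -1, w11 = -1/2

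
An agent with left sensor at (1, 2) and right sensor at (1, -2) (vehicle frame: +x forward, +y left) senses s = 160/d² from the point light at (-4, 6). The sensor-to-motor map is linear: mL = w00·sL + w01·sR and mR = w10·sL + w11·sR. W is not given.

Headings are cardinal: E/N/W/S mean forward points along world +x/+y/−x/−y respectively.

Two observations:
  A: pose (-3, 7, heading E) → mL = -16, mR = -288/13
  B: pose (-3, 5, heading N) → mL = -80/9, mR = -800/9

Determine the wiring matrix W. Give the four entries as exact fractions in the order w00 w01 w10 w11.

obs A: pose=(-3,7,E) → sL=160/13, sR=32, mL=-16, mR=-288/13
obs B: pose=(-3,5,N) → sL=160, sR=160/9, mL=-80/9, mR=-800/9
sensor matrix S = [[160/13, 32], [160, 160/9]]; det S = -573440/117
solve [mL_A; mL_B] = S·[w00; w01] and [mR_A; mR_B] = S·[w10; w11]:
  w00 = 0, w01 = -1/2, w10 = -1/2, w11 = -1/2

0 -1/2 -1/2 -1/2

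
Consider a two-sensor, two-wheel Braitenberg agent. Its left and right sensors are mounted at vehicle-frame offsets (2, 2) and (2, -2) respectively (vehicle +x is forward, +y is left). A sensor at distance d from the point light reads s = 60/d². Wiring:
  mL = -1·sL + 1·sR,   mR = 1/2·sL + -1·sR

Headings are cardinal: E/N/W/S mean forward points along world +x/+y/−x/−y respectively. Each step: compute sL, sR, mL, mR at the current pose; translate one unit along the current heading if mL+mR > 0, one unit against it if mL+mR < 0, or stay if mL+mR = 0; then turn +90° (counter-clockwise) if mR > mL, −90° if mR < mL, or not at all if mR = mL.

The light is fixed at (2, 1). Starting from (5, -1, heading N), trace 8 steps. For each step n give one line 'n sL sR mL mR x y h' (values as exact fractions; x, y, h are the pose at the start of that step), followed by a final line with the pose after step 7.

n=0: pose=(5,-1,N); sL=60, sR=12/5; mL=-288/5, mR=138/5; mL+mR=-30 → advance -1; mR−mL=426/5 → turn +1·90°
n=1: pose=(5,-2,W); sL=30/13, sR=30; mL=360/13, mR=-375/13; mL+mR=-15/13 → advance -1; mR−mL=-735/13 → turn -1·90°
n=2: pose=(6,-2,N); sL=12, sR=60/37; mL=-384/37, mR=162/37; mL+mR=-6 → advance -1; mR−mL=546/37 → turn +1·90°
n=3: pose=(6,-3,W); sL=3/2, sR=15/2; mL=6, mR=-27/4; mL+mR=-3/4 → advance -1; mR−mL=-51/4 → turn -1·90°
n=4: pose=(7,-3,N); sL=60/13, sR=60/53; mL=-2400/689, mR=810/689; mL+mR=-30/13 → advance -1; mR−mL=3210/689 → turn +1·90°
n=5: pose=(7,-4,W); sL=30/29, sR=10/3; mL=200/87, mR=-245/87; mL+mR=-15/29 → advance -1; mR−mL=-445/87 → turn -1·90°
n=6: pose=(8,-4,N); sL=12/5, sR=60/73; mL=-576/365, mR=138/365; mL+mR=-6/5 → advance -1; mR−mL=714/365 → turn +1·90°
n=7: pose=(8,-5,W); sL=3/4, sR=15/8; mL=9/8, mR=-3/2; mL+mR=-3/8 → advance -1; mR−mL=-21/8 → turn -1·90°

0 60 12/5 -288/5 138/5 5 -1 N
1 30/13 30 360/13 -375/13 5 -2 W
2 12 60/37 -384/37 162/37 6 -2 N
3 3/2 15/2 6 -27/4 6 -3 W
4 60/13 60/53 -2400/689 810/689 7 -3 N
5 30/29 10/3 200/87 -245/87 7 -4 W
6 12/5 60/73 -576/365 138/365 8 -4 N
7 3/4 15/8 9/8 -3/2 8 -5 W
final 9 -5 N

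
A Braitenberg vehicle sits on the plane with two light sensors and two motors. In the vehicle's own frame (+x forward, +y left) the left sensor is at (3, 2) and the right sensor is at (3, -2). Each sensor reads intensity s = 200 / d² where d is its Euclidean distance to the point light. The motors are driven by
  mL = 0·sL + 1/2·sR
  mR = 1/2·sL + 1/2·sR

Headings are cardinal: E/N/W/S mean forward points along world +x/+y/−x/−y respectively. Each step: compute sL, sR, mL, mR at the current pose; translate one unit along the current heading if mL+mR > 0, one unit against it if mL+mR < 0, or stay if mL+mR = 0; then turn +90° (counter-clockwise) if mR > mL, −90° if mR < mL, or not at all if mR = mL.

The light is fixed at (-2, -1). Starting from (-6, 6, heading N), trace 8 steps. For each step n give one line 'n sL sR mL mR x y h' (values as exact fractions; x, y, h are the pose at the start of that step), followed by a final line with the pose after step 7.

0 25/17 25/13 25/26 375/221 -6 6 N
1 40/17 200/149 100/149 4680/2533 -6 7 W
2 100/17 100/37 50/37 2700/629 -7 7 S
3 40/17 200/29 100/29 2280/493 -7 6 E
4 25/17 25/13 25/26 375/221 -6 6 N
5 40/17 200/149 100/149 4680/2533 -6 7 W
6 100/17 100/37 50/37 2700/629 -7 7 S
7 40/17 200/29 100/29 2280/493 -7 6 E
final -6 6 N

n=0: pose=(-6,6,N); sL=25/17, sR=25/13; mL=25/26, mR=375/221; mL+mR=1175/442 → advance +1; mR−mL=25/34 → turn +1·90°
n=1: pose=(-6,7,W); sL=40/17, sR=200/149; mL=100/149, mR=4680/2533; mL+mR=6380/2533 → advance +1; mR−mL=20/17 → turn +1·90°
n=2: pose=(-7,7,S); sL=100/17, sR=100/37; mL=50/37, mR=2700/629; mL+mR=3550/629 → advance +1; mR−mL=50/17 → turn +1·90°
n=3: pose=(-7,6,E); sL=40/17, sR=200/29; mL=100/29, mR=2280/493; mL+mR=3980/493 → advance +1; mR−mL=20/17 → turn +1·90°
n=4: pose=(-6,6,N); sL=25/17, sR=25/13; mL=25/26, mR=375/221; mL+mR=1175/442 → advance +1; mR−mL=25/34 → turn +1·90°
n=5: pose=(-6,7,W); sL=40/17, sR=200/149; mL=100/149, mR=4680/2533; mL+mR=6380/2533 → advance +1; mR−mL=20/17 → turn +1·90°
n=6: pose=(-7,7,S); sL=100/17, sR=100/37; mL=50/37, mR=2700/629; mL+mR=3550/629 → advance +1; mR−mL=50/17 → turn +1·90°
n=7: pose=(-7,6,E); sL=40/17, sR=200/29; mL=100/29, mR=2280/493; mL+mR=3980/493 → advance +1; mR−mL=20/17 → turn +1·90°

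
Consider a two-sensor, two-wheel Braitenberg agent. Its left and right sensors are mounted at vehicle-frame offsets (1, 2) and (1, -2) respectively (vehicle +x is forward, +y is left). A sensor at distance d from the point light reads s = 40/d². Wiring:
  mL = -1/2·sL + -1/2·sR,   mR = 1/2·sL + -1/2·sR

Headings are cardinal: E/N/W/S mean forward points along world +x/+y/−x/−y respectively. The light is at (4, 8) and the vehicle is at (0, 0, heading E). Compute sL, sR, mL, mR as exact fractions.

8/9 40/109 -616/981 256/981

left sensor world pos  = (1, 2); dL² = 45
right sensor world pos = (1, -2); dR² = 109
sL = 40/45 = 8/9
sR = 40/109 = 40/109
mL = -1/2·sL + -1/2·sR = -616/981
mR = 1/2·sL + -1/2·sR = 256/981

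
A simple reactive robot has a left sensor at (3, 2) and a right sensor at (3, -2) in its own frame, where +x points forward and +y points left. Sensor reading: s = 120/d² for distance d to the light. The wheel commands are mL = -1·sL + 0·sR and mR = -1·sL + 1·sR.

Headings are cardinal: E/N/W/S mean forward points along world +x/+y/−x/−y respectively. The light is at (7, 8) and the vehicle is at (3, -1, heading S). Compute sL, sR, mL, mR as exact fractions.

30/37 2/3 -30/37 -16/111

left sensor world pos  = (5, -4); dL² = 148
right sensor world pos = (1, -4); dR² = 180
sL = 120/148 = 30/37
sR = 120/180 = 2/3
mL = -1·sL + 0·sR = -30/37
mR = -1·sL + 1·sR = -16/111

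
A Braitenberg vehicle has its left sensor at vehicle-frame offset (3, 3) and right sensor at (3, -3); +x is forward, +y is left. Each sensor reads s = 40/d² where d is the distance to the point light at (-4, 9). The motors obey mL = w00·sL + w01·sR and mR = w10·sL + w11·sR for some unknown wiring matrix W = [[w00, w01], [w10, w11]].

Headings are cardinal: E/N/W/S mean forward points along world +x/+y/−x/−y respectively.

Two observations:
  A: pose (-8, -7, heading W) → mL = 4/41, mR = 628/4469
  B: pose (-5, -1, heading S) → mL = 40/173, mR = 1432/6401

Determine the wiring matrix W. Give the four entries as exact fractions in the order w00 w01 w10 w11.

obs A: pose=(-8,-7,W) → sL=4/41, sR=20/109, mL=4/41, mR=628/4469
obs B: pose=(-5,-1,S) → sL=40/173, sR=8/37, mL=40/173, mR=1432/6401
sensor matrix S = [[4/41, 20/109], [40/173, 8/37]]; det S = -610176/28606069
solve [mL_A; mL_B] = S·[w00; w01] and [mR_A; mR_B] = S·[w10; w11]:
  w00 = 1, w01 = 0, w10 = 1/2, w11 = 1/2

1 0 1/2 1/2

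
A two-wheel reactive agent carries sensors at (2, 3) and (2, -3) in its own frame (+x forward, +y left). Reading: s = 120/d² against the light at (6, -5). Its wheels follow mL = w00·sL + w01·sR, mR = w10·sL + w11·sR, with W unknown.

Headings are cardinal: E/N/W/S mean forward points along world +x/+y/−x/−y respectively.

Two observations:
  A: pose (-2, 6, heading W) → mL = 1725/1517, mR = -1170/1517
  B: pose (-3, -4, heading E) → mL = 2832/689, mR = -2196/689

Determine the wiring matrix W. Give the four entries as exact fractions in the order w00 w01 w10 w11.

1 1 -1/2 -1

obs A: pose=(-2,6,W) → sL=30/41, sR=15/37, mL=1725/1517, mR=-1170/1517
obs B: pose=(-3,-4,E) → sL=24/13, sR=120/53, mL=2832/689, mR=-2196/689
sensor matrix S = [[30/41, 15/37], [24/13, 120/53]]; det S = 949320/1045213
solve [mL_A; mL_B] = S·[w00; w01] and [mR_A; mR_B] = S·[w10; w11]:
  w00 = 1, w01 = 1, w10 = -1/2, w11 = -1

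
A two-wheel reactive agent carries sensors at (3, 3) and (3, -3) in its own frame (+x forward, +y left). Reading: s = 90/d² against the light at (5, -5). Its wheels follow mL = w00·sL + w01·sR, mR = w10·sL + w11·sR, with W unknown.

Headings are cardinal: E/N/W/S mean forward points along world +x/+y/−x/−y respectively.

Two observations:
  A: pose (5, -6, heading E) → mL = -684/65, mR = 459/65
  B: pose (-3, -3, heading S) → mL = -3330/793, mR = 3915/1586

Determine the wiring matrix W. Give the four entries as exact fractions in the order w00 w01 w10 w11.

-1 -1 1/2 1

obs A: pose=(5,-6,E) → sL=90/13, sR=18/5, mL=-684/65, mR=459/65
obs B: pose=(-3,-3,S) → sL=45/13, sR=45/61, mL=-3330/793, mR=3915/1586
sensor matrix S = [[90/13, 18/5], [45/13, 45/61]]; det S = -5832/793
solve [mL_A; mL_B] = S·[w00; w01] and [mR_A; mR_B] = S·[w10; w11]:
  w00 = -1, w01 = -1, w10 = 1/2, w11 = 1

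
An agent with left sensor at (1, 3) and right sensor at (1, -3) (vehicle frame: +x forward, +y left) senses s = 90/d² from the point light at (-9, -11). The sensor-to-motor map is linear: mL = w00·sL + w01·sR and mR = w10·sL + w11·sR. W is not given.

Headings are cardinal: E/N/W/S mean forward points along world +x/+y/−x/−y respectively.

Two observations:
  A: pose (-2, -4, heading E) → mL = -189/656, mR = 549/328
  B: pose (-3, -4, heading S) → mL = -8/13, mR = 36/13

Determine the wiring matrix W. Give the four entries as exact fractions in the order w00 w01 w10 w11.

obs A: pose=(-2,-4,E) → sL=45/82, sR=9/8, mL=-189/656, mR=549/328
obs B: pose=(-3,-4,S) → sL=10/13, sR=2, mL=-8/13, mR=36/13
sensor matrix S = [[45/82, 9/8], [10/13, 2]]; det S = 495/2132
solve [mL_A; mL_B] = S·[w00; w01] and [mR_A; mR_B] = S·[w10; w11]:
  w00 = 1/2, w01 = -1/2, w10 = 1, w11 = 1

1/2 -1/2 1 1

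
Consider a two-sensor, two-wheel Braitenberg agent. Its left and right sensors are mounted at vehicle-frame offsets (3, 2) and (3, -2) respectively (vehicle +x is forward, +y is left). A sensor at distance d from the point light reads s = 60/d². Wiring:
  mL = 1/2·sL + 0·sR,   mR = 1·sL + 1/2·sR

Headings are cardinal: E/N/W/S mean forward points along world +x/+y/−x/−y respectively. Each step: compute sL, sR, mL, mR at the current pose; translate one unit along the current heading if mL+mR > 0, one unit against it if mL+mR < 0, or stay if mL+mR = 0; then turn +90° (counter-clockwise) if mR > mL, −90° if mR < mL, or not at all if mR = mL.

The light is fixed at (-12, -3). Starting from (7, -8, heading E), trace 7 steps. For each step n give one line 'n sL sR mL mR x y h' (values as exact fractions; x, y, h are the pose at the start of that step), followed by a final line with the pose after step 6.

0 60/493 60/533 30/493 46770/262769 7 -8 E
1 15/82 15/122 15/164 2445/10004 8 -8 N
2 12/65 60/293 6/65 5466/19045 8 -7 W
3 6/49 30/169 3/49 1749/8281 7 -7 S
4 60/493 60/533 30/493 46770/262769 7 -8 E
5 15/82 15/122 15/164 2445/10004 8 -8 N
6 12/65 60/293 6/65 5466/19045 8 -7 W
final 7 -7 S

n=0: pose=(7,-8,E); sL=60/493, sR=60/533; mL=30/493, mR=46770/262769; mL+mR=62760/262769 → advance +1; mR−mL=30780/262769 → turn +1·90°
n=1: pose=(8,-8,N); sL=15/82, sR=15/122; mL=15/164, mR=2445/10004; mL+mR=840/2501 → advance +1; mR−mL=765/5002 → turn +1·90°
n=2: pose=(8,-7,W); sL=12/65, sR=60/293; mL=6/65, mR=5466/19045; mL+mR=7224/19045 → advance +1; mR−mL=3708/19045 → turn +1·90°
n=3: pose=(7,-7,S); sL=6/49, sR=30/169; mL=3/49, mR=1749/8281; mL+mR=2256/8281 → advance +1; mR−mL=1242/8281 → turn +1·90°
n=4: pose=(7,-8,E); sL=60/493, sR=60/533; mL=30/493, mR=46770/262769; mL+mR=62760/262769 → advance +1; mR−mL=30780/262769 → turn +1·90°
n=5: pose=(8,-8,N); sL=15/82, sR=15/122; mL=15/164, mR=2445/10004; mL+mR=840/2501 → advance +1; mR−mL=765/5002 → turn +1·90°
n=6: pose=(8,-7,W); sL=12/65, sR=60/293; mL=6/65, mR=5466/19045; mL+mR=7224/19045 → advance +1; mR−mL=3708/19045 → turn +1·90°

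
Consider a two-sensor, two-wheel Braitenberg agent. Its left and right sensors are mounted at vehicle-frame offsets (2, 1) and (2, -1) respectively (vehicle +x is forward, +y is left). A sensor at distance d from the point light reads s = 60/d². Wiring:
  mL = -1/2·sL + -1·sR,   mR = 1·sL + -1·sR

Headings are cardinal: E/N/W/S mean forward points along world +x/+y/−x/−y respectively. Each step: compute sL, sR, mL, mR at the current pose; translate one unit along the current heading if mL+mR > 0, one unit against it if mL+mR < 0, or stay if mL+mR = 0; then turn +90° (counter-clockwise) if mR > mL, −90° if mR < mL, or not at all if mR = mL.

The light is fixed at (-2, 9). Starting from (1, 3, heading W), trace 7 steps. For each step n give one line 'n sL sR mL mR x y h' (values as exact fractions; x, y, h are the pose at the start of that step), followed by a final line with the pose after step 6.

0 6/5 30/13 -189/65 -72/65 1 3 W
1 60/89 60/73 -7530/6497 -960/6497 2 3 S
2 15/13 5/6 -55/39 25/78 2 4 E
3 60/13 12/5 -306/65 144/65 1 4 N
4 6/5 30/13 -189/65 -72/65 1 3 W
5 60/89 60/73 -7530/6497 -960/6497 2 3 S
6 15/13 5/6 -55/39 25/78 2 4 E
final 1 4 N

n=0: pose=(1,3,W); sL=6/5, sR=30/13; mL=-189/65, mR=-72/65; mL+mR=-261/65 → advance -1; mR−mL=9/5 → turn +1·90°
n=1: pose=(2,3,S); sL=60/89, sR=60/73; mL=-7530/6497, mR=-960/6497; mL+mR=-8490/6497 → advance -1; mR−mL=90/89 → turn +1·90°
n=2: pose=(2,4,E); sL=15/13, sR=5/6; mL=-55/39, mR=25/78; mL+mR=-85/78 → advance -1; mR−mL=45/26 → turn +1·90°
n=3: pose=(1,4,N); sL=60/13, sR=12/5; mL=-306/65, mR=144/65; mL+mR=-162/65 → advance -1; mR−mL=90/13 → turn +1·90°
n=4: pose=(1,3,W); sL=6/5, sR=30/13; mL=-189/65, mR=-72/65; mL+mR=-261/65 → advance -1; mR−mL=9/5 → turn +1·90°
n=5: pose=(2,3,S); sL=60/89, sR=60/73; mL=-7530/6497, mR=-960/6497; mL+mR=-8490/6497 → advance -1; mR−mL=90/89 → turn +1·90°
n=6: pose=(2,4,E); sL=15/13, sR=5/6; mL=-55/39, mR=25/78; mL+mR=-85/78 → advance -1; mR−mL=45/26 → turn +1·90°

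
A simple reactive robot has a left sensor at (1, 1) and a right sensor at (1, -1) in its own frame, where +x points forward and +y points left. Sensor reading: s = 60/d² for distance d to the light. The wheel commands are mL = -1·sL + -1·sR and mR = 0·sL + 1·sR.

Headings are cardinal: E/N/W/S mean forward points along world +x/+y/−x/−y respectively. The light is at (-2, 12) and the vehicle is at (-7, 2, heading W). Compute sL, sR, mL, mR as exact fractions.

60/157 20/39 -5480/6123 20/39

left sensor world pos  = (-8, 1); dL² = 157
right sensor world pos = (-8, 3); dR² = 117
sL = 60/157 = 60/157
sR = 60/117 = 20/39
mL = -1·sL + -1·sR = -5480/6123
mR = 0·sL + 1·sR = 20/39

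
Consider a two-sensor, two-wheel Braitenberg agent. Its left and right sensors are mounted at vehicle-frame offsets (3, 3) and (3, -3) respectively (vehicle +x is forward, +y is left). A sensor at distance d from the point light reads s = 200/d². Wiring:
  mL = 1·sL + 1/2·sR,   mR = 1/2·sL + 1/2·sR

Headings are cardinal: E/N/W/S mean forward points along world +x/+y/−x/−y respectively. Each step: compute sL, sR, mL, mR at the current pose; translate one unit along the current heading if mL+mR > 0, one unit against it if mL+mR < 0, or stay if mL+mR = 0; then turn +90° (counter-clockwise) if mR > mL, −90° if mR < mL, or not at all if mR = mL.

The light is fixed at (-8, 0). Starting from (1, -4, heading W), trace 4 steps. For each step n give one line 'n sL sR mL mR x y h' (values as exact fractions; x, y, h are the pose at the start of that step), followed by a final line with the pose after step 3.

n=0: pose=(1,-4,W); sL=40/17, sR=200/37; mL=3180/629, mR=2440/629; mL+mR=5620/629 → advance +1; mR−mL=-20/17 → turn -1·90°
n=1: pose=(0,-4,N); sL=100/13, sR=100/61; mL=6750/793, mR=3700/793; mL+mR=10450/793 → advance +1; mR−mL=-50/13 → turn -1·90°
n=2: pose=(0,-3,E); sL=200/121, sR=200/157; mL=43500/18997, mR=27800/18997; mL+mR=71300/18997 → advance +1; mR−mL=-100/121 → turn -1·90°
n=3: pose=(1,-3,S); sL=10/9, sR=25/9; mL=5/2, mR=35/18; mL+mR=40/9 → advance +1; mR−mL=-5/9 → turn -1·90°

0 40/17 200/37 3180/629 2440/629 1 -4 W
1 100/13 100/61 6750/793 3700/793 0 -4 N
2 200/121 200/157 43500/18997 27800/18997 0 -3 E
3 10/9 25/9 5/2 35/18 1 -3 S
final 1 -4 W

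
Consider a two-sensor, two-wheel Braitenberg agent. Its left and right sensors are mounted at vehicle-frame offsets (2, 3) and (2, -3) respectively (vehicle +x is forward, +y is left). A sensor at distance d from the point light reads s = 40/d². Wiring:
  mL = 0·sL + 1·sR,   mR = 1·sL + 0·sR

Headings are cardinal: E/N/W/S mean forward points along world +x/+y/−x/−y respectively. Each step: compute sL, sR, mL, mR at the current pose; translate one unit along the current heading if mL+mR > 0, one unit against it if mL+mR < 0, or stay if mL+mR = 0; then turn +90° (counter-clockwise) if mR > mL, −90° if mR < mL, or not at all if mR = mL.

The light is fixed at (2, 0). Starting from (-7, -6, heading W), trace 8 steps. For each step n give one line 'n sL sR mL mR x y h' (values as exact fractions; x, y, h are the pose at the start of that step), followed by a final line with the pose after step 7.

0 20/101 4/13 4/13 20/101 -7 -6 W
1 8/37 8/13 8/13 8/37 -8 -6 N
2 10/17 5/16 5/16 10/17 -8 -5 E
3 40/153 8/9 8/9 40/153 -7 -5 N
4 4/5 20/49 20/49 4/5 -7 -4 E
5 8/25 40/29 40/29 8/25 -6 -4 N
6 10/9 5/9 5/9 10/9 -6 -3 E
7 40/101 40/17 40/17 40/101 -5 -3 N
final -5 -2 E

n=0: pose=(-7,-6,W); sL=20/101, sR=4/13; mL=4/13, mR=20/101; mL+mR=664/1313 → advance +1; mR−mL=-144/1313 → turn -1·90°
n=1: pose=(-8,-6,N); sL=8/37, sR=8/13; mL=8/13, mR=8/37; mL+mR=400/481 → advance +1; mR−mL=-192/481 → turn -1·90°
n=2: pose=(-8,-5,E); sL=10/17, sR=5/16; mL=5/16, mR=10/17; mL+mR=245/272 → advance +1; mR−mL=75/272 → turn +1·90°
n=3: pose=(-7,-5,N); sL=40/153, sR=8/9; mL=8/9, mR=40/153; mL+mR=176/153 → advance +1; mR−mL=-32/51 → turn -1·90°
n=4: pose=(-7,-4,E); sL=4/5, sR=20/49; mL=20/49, mR=4/5; mL+mR=296/245 → advance +1; mR−mL=96/245 → turn +1·90°
n=5: pose=(-6,-4,N); sL=8/25, sR=40/29; mL=40/29, mR=8/25; mL+mR=1232/725 → advance +1; mR−mL=-768/725 → turn -1·90°
n=6: pose=(-6,-3,E); sL=10/9, sR=5/9; mL=5/9, mR=10/9; mL+mR=5/3 → advance +1; mR−mL=5/9 → turn +1·90°
n=7: pose=(-5,-3,N); sL=40/101, sR=40/17; mL=40/17, mR=40/101; mL+mR=4720/1717 → advance +1; mR−mL=-3360/1717 → turn -1·90°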